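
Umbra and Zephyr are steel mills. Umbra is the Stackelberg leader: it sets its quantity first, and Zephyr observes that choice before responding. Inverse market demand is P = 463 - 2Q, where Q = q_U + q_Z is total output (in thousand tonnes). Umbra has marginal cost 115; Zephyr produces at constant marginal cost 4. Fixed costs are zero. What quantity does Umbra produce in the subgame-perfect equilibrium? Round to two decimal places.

59.25

Solve by backward induction. Given q_U, the follower Zephyr maximises π_Z = (463 - 2q_U - 2q_Z)q_Z - 4q_Z.
Follower FOC: 459 - 2q_U - 4q_Z = 0, so q_Z(q_U) = (459 - 2q_U)/4.
The leader anticipates this reaction. Substituting into P = 463 - 2Q gives P = 467/2 - q_U, so π_U = (467/2 - q_U)q_U - 115q_U.
The leader's first-order condition 237/2 - 2q_U = 0 yields q_U = 237/4.
Then q_Z = (459 - 2·(237/4))/4 = 681/8.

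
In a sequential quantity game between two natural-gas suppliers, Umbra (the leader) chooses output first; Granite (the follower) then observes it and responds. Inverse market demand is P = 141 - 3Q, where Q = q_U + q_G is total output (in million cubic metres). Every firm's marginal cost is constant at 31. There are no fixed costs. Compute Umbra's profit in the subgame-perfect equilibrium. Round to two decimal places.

504.17

The follower Granite best-responds to any q_U: π_G = (141 - 3Q)q_G - 31q_G.
Follower FOC: 110 - 3q_U - 6q_G = 0, so q_G(q_U) = (110 - 3q_U)/6.
The leader anticipates this reaction. Substituting into P = 141 - 3Q gives P = 86 - (3/2)q_U, so π_U = (86 - (3/2)q_U)q_U - 31q_U.
The leader's first-order condition 55 - 3q_U = 0 yields q_U = 55/3.
Then q_G = (110 - 3·(55/3))/6 = 55/6.
Price P = 141 - 3·(55/2) = 117/2.
Umbra's profit: (117/2 - 31)·(55/3) = 504.1667.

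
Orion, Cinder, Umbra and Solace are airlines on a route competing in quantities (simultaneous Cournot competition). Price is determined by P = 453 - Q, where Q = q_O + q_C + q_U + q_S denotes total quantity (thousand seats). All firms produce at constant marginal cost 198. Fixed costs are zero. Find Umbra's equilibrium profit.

2601

A representative firm's profit is π_i = q_i(453 - Q) - 198q_i.
First-order condition (treating rivals' output as given): 255 - 2q_i - Σ_{j≠i} q_j = 0.
With identical firms every q_j equals q_i, so Σ_{j≠i} q_j = 3q_i and 255 = 5q_i, giving q_i = 51.
Price P = 453 - 204 = 249.
Umbra's profit: (249 - 198)·51 = 2601.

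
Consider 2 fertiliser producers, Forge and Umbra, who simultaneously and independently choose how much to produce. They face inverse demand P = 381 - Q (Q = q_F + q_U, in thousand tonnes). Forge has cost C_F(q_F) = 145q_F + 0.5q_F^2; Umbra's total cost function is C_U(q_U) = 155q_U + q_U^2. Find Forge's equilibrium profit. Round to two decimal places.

6390.79

Forge's profit: π_F = (381 - Q)q_F - (145q_F + (1/2)q_F²). Setting ∂π_F/∂q_F = 0: 236 - 3q_F - (q_U) = 0.
Umbra's first-order condition: 226 - 4q_U - (q_F) = 0.
Best responses: q_F = (236 - q_U)/3, q_U = (226 - q_F)/4.
Substituting one into the other gives q_F = 718/11 and q_U = 442/11.
Price P = 381 - 1160/11 = 275.5455.
Forge's profit: 275.5455·(718/11) - 145·(718/11) - (1/2)(718/11)² = 6390.7934.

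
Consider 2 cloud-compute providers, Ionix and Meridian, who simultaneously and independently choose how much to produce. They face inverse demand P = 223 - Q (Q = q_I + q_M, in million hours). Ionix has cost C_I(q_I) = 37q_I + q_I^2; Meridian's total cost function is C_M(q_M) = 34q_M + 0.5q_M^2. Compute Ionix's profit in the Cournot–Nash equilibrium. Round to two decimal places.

2250.60

Ionix's profit: π_I = (223 - Q)q_I - (37q_I + q_I²). Setting ∂π_I/∂q_I = 0: 186 - 4q_I - (q_M) = 0.
Meridian's first-order condition: 189 - 3q_M - (q_I) = 0.
Best responses: q_I = (186 - q_M)/4, q_M = (189 - q_I)/3.
Solving the pair: q_I = 369/11, q_M = 570/11.
Price P = 223 - 939/11 = 1514/11.
Ionix's profit: (1514/11)·(369/11) - 37·(369/11) - (369/11)² = 2250.5950.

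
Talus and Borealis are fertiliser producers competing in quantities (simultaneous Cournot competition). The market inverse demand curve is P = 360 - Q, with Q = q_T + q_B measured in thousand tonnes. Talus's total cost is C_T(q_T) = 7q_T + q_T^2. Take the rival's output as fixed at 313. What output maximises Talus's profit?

With the rival's output fixed at 313, Talus's profit is π_T = (360 - 313 - q_T)q_T - (7q_T + q_T²) = (47 - q_T)q_T - (7q_T + q_T²).
∂π_T/∂q_T = 40 - 4q_T = 0, so q_T = 10.

10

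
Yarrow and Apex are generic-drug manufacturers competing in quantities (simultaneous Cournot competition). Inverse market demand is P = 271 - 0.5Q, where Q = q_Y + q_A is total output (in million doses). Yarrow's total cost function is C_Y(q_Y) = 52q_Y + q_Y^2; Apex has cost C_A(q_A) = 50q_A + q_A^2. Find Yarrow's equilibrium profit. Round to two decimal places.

5851.34

Yarrow's profit: π_Y = (271 - 0.5Q)q_Y - (52q_Y + q_Y²). Setting ∂π_Y/∂q_Y = 0: 219 - 3q_Y - (1/2)(q_A) = 0.
Apex's first-order condition: 221 - 3q_A - (1/2)(q_Y) = 0.
So q_Y = (219 - (1/2)q_A)/3 and q_A = (221 - (1/2)q_Y)/3.
Substituting one into the other gives q_Y = 62.4571 and q_A = 63.2571.
Price P = 271 - (1/2)·(880/7) = 1457/7.
Yarrow's profit: (1457/7)·62.4571 - 52·62.4571 - 62.4571² = 5851.3420.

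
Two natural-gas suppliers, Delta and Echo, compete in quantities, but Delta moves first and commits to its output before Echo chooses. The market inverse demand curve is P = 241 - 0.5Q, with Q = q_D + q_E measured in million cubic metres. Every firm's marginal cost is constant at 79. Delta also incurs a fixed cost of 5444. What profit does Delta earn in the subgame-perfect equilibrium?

1117

The follower Echo best-responds to any q_D: π_E = (241 - 0.5Q)q_E - 79q_E.
Follower FOC: 162 - (1/2)q_D - q_E = 0, so q_E(q_D) = (162 - (1/2)q_D).
Delta substitutes q_E(q_D) into its own profit: π_D = q_D(241 - (1/2)q_D - (162 - (1/2)q_D)/2) - 79q_D = (160 - (1/4)q_D)q_D - 79q_D.
Maximising: ∂π_D/∂q_D = 81 - (1/2)q_D = 0, giving q_D = 162.
Then q_E = (162 - (1/2)·162) = 81.
Price P = 241 - (1/2)·243 = 239/2.
Delta's profit: (239/2 - 79)·162 - 5444 = 1117.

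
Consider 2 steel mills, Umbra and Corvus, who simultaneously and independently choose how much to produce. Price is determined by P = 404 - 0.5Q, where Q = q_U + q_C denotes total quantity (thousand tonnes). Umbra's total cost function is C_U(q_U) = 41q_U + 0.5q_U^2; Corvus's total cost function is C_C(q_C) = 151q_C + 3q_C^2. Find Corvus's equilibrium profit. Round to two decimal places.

Umbra's profit: π_U = (404 - 0.5Q)q_U - (41q_U + (1/2)q_U²). Setting ∂π_U/∂q_U = 0: 363 - 2q_U - (1/2)(q_C) = 0.
Corvus's profit: π_C = (404 - 0.5Q)q_C - (151q_C + 3q_C²). Setting ∂π_C/∂q_C = 0: 253 - 7q_C - (1/2)(q_U) = 0.
Best responses: q_U = (363 - (1/2)q_C)/2, q_C = (253 - (1/2)q_U)/7.
Solving the pair: q_U = 878/5, q_C = 118/5.
Price P = 404 - (1/2)·(996/5) = 1522/5.
Corvus's profit: (1522/5)·(118/5) - 151·(118/5) - 3(118/5)² = 1949.3600.

1949.36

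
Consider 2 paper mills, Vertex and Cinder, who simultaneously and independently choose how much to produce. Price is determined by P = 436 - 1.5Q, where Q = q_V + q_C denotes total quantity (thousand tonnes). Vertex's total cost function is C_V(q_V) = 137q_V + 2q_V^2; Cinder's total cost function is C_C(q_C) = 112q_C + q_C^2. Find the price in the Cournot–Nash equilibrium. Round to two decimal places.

306.45

Vertex's profit: π_V = (436 - 1.5Q)q_V - (137q_V + 2q_V²). Setting ∂π_V/∂q_V = 0: 299 - 7q_V - (3/2)(q_C) = 0.
Cinder's first-order condition: 324 - 5q_C - (3/2)(q_V) = 0.
Best responses: q_V = (299 - (3/2)q_C)/7, q_C = (324 - (3/2)q_V)/5.
Substituting one into the other gives q_V = 30.8092 and q_C = 55.5573.
Total output Q = 86.3664, so price P = 436 - (3/2)·86.3664 = 306.4504.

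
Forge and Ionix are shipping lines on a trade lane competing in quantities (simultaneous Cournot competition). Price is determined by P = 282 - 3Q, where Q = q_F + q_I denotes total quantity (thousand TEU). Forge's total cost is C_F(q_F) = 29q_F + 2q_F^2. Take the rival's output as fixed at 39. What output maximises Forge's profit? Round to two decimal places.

13.60

With the rival's output fixed at 39, Forge's profit is π_F = (282 - 3·39 - 3q_F)q_F - (29q_F + 2q_F²) = (165 - 3q_F)q_F - (29q_F + 2q_F²).
∂π_F/∂q_F = 136 - 10q_F = 0, so q_F = 68/5.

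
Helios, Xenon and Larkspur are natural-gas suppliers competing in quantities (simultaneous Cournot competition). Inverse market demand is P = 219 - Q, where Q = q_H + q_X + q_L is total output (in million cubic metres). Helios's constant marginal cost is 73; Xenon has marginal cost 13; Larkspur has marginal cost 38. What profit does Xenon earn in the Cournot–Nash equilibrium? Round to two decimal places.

Helios's profit: π_H = (219 - Q)q_H - (73q_H). Setting ∂π_H/∂q_H = 0: 146 - 2q_H - (q_X + q_L) = 0.
Xenon's profit: π_X = (219 - Q)q_X - (13q_X). Setting ∂π_X/∂q_X = 0: 206 - 2q_X - (q_H + q_L) = 0.
Larkspur's first-order condition: 181 - 2q_L - (q_H + q_X) = 0.
Adding the 3 first-order conditions: 533 − 4Q = 0, so Q = 533/4.
Back-substituting: q_H = (146 − 533/4) = 51/4, q_X = (206 − 533/4) = 291/4, q_L = (181 − 533/4) = 191/4.
Price P = 219 - 533/4 = 343/4.
Xenon's profit: (343/4 - 13)·(291/4) = 5292.5625.

5292.56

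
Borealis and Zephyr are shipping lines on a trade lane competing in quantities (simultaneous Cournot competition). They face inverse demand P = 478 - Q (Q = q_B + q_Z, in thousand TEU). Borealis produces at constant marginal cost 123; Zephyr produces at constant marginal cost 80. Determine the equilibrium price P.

227

Borealis's profit: π_B = (478 - Q)q_B - (123q_B). Setting ∂π_B/∂q_B = 0: 355 - 2q_B - (q_Z) = 0.
Zephyr's first-order condition: 398 - 2q_Z - (q_B) = 0.
So q_B = (355 - q_Z)/2 and q_Z = (398 - q_B)/2.
Substituting one into the other gives q_B = 104 and q_Z = 147.
Total output Q = 251, so price P = 478 - 251 = 227.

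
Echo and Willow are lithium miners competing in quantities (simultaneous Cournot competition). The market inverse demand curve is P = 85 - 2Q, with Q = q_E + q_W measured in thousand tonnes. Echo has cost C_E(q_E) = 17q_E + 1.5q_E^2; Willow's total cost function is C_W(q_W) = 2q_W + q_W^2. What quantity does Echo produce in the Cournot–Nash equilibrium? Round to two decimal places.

6.37

Echo's profit: π_E = (85 - 2Q)q_E - (17q_E + (3/2)q_E²). Setting ∂π_E/∂q_E = 0: 68 - 7q_E - 2(q_W) = 0.
Willow's first-order condition: 83 - 6q_W - 2(q_E) = 0.
So q_E = (68 - 2q_W)/7 and q_W = (83 - 2q_E)/6.
Solving the pair: q_E = 121/19, q_W = 445/38.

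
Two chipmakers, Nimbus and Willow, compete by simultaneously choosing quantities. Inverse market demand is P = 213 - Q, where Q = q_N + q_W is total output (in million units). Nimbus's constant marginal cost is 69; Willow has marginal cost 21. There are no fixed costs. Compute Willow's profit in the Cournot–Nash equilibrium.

Nimbus's profit: π_N = (213 - Q)q_N - (69q_N). Setting ∂π_N/∂q_N = 0: 144 - 2q_N - (q_W) = 0.
Willow's profit: π_W = (213 - Q)q_W - (21q_W). Setting ∂π_W/∂q_W = 0: 192 - 2q_W - (q_N) = 0.
So q_N = (144 - q_W)/2 and q_W = (192 - q_N)/2.
Substituting one into the other gives q_N = 32 and q_W = 80.
Price P = 213 - 112 = 101.
Willow's profit: (101 - 21)·80 = 6400.

6400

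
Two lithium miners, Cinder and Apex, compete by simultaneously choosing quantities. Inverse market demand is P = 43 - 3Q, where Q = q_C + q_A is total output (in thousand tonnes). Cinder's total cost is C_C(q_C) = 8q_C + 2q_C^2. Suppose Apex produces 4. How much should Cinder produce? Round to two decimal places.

With the rival's output fixed at 4, Cinder's profit is π_C = (43 - 3·4 - 3q_C)q_C - (8q_C + 2q_C²) = (31 - 3q_C)q_C - (8q_C + 2q_C²).
∂π_C/∂q_C = 23 - 10q_C = 0, so q_C = 23/10.

2.30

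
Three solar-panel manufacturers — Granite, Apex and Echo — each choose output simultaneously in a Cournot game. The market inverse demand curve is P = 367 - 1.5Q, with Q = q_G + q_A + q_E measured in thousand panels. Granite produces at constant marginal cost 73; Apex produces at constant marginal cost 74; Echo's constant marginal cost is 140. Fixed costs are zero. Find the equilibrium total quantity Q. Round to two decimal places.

135.67

Granite's profit: π_G = (367 - 1.5Q)q_G - (73q_G). Setting ∂π_G/∂q_G = 0: 294 - 3q_G - (3/2)(q_A + q_E) = 0.
Apex's first-order condition: 293 - 3q_A - (3/2)(q_G + q_E) = 0.
Echo's profit: π_E = (367 - 1.5Q)q_E - (140q_E). Setting ∂π_E/∂q_E = 0: 227 - 3q_E - (3/2)(q_G + q_A) = 0.
Summing all 3 equations gives 814 − 6Q = 0, hence Q = 407/3.
Back-substituting: q_G = (294 − 407/2)/(3/2) = 181/3, q_A = (293 − 407/2)/(3/2) = 179/3, q_E = (227 − 407/2)/(3/2) = 47/3.
Total output Q = 181/3 + 179/3 + 47/3 = 407/3.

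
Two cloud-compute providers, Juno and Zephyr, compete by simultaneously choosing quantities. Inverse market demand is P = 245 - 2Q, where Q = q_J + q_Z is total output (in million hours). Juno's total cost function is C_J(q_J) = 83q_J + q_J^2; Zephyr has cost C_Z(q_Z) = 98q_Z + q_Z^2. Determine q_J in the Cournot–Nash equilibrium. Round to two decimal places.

Juno's profit: π_J = (245 - 2Q)q_J - (83q_J + q_J²). Setting ∂π_J/∂q_J = 0: 162 - 6q_J - 2(q_Z) = 0.
Zephyr's profit: π_Z = (245 - 2Q)q_Z - (98q_Z + q_Z²). Setting ∂π_Z/∂q_Z = 0: 147 - 6q_Z - 2(q_J) = 0.
Best responses: q_J = (162 - 2q_Z)/6, q_Z = (147 - 2q_J)/6.
Solving the pair: q_J = 339/16, q_Z = 279/16.

21.19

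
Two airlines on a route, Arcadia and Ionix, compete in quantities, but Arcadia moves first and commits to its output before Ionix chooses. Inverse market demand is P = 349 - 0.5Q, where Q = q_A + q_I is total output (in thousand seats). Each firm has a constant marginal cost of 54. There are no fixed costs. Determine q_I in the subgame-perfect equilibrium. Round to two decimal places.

Solve by backward induction. Given q_A, the follower Ionix maximises π_I = (349 - (1/2)q_A - (1/2)q_I)q_I - 54q_I.
Follower FOC: 295 - (1/2)q_A - q_I = 0, so q_I(q_A) = (295 - (1/2)q_A).
Arcadia substitutes q_I(q_A) into its own profit: π_A = q_A(349 - (1/2)q_A - (295 - (1/2)q_A)/2) - 54q_A = (403/2 - (1/4)q_A)q_A - 54q_A.
Maximising: ∂π_A/∂q_A = 295/2 - (1/2)q_A = 0, giving q_A = 295.
Then q_I = (295 - (1/2)·295) = 295/2.

147.50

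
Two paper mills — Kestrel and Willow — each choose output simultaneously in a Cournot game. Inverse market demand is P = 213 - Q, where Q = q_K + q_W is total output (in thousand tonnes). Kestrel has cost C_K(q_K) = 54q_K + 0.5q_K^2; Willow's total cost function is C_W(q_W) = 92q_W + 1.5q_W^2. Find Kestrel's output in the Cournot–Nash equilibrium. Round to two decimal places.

Kestrel's profit: π_K = (213 - Q)q_K - (54q_K + (1/2)q_K²). Setting ∂π_K/∂q_K = 0: 159 - 3q_K - (q_W) = 0.
Willow's profit: π_W = (213 - Q)q_W - (92q_W + (3/2)q_W²). Setting ∂π_W/∂q_W = 0: 121 - 5q_W - (q_K) = 0.
Best responses: q_K = (159 - q_W)/3, q_W = (121 - q_K)/5.
Substituting one into the other gives q_K = 337/7 and q_W = 102/7.

48.14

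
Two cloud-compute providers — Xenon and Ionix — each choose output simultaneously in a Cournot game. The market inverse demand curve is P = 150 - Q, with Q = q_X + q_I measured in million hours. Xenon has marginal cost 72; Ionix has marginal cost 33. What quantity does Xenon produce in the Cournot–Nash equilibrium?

13

Xenon's profit: π_X = (150 - Q)q_X - (72q_X). Setting ∂π_X/∂q_X = 0: 78 - 2q_X - (q_I) = 0.
Ionix's profit: π_I = (150 - Q)q_I - (33q_I). Setting ∂π_I/∂q_I = 0: 117 - 2q_I - (q_X) = 0.
So q_X = (78 - q_I)/2 and q_I = (117 - q_X)/2.
Substituting one into the other gives q_X = 13 and q_I = 52.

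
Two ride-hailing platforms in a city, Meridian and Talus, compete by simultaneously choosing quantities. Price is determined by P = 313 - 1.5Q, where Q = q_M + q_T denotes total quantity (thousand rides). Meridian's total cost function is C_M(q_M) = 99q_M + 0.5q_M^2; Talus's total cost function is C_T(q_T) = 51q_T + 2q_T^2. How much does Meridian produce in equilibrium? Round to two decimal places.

Meridian's profit: π_M = (313 - 1.5Q)q_M - (99q_M + (1/2)q_M²). Setting ∂π_M/∂q_M = 0: 214 - 4q_M - (3/2)(q_T) = 0.
Talus's first-order condition: 262 - 7q_T - (3/2)(q_M) = 0.
Best responses: q_M = (214 - (3/2)q_T)/4, q_T = (262 - (3/2)q_M)/7.
Solving the pair: q_M = 42.9126, q_T = 28.2330.

42.91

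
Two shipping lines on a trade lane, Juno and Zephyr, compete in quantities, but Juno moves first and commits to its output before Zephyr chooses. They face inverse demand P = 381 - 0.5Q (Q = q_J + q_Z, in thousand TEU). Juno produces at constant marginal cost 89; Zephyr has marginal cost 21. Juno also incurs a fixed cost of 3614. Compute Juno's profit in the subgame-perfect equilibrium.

Solve by backward induction. Given q_J, the follower Zephyr maximises π_Z = (381 - (1/2)q_J - (1/2)q_Z)q_Z - 21q_Z.
Setting the follower's marginal profit to zero, 360 - (1/2)q_J - q_Z = 0, i.e. q_Z = (360 - (1/2)q_J).
Juno substitutes q_Z(q_J) into its own profit: π_J = q_J(381 - (1/2)q_J - (360 - (1/2)q_J)/2) - 89q_J = (201 - (1/4)q_J)q_J - 89q_J.
Maximising: ∂π_J/∂q_J = 112 - (1/2)q_J = 0, giving q_J = 224.
Then q_Z = (360 - (1/2)·224) = 248.
Price P = 381 - (1/2)·472 = 145.
Juno's profit: (145 - 89)·224 - 3614 = 8930.

8930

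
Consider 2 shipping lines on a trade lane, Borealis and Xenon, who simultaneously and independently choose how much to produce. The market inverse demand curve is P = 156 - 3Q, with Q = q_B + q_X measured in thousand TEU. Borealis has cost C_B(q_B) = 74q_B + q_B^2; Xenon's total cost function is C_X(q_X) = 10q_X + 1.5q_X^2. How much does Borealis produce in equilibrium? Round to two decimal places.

Borealis's profit: π_B = (156 - 3Q)q_B - (74q_B + q_B²). Setting ∂π_B/∂q_B = 0: 82 - 8q_B - 3(q_X) = 0.
Xenon's first-order condition: 146 - 9q_X - 3(q_B) = 0.
Best responses: q_B = (82 - 3q_X)/8, q_X = (146 - 3q_B)/9.
Substituting one into the other gives q_B = 100/21 and q_X = 922/63.

4.76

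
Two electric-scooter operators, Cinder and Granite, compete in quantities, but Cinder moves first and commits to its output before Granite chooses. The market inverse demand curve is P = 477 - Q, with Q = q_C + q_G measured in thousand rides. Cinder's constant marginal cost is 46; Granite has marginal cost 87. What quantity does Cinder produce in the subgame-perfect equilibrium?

Solve by backward induction. Given q_C, the follower Granite maximises π_G = (477 - q_C - q_G)q_G - 87q_G.
Follower FOC: 390 - q_C - 2q_G = 0, so q_G(q_C) = (390 - q_C)/2.
The leader anticipates this reaction. Substituting into P = 477 - Q gives P = 282 - (1/2)q_C, so π_C = (282 - (1/2)q_C)q_C - 46q_C.
Maximising: ∂π_C/∂q_C = 236 - q_C = 0, giving q_C = 236.
Then q_G = (390 - 236)/2 = 77.

236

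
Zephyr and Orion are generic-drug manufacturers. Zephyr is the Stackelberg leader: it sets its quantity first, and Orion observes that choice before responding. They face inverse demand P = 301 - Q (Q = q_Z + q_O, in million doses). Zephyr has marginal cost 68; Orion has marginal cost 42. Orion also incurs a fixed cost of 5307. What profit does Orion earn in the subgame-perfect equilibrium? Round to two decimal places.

738.06

The follower Orion best-responds to any q_Z: π_O = (301 - Q)q_O - 42q_O.
Follower FOC: 259 - q_Z - 2q_O = 0, so q_O(q_Z) = (259 - q_Z)/2.
Zephyr substitutes q_O(q_Z) into its own profit: π_Z = q_Z(301 - q_Z - (259 - q_Z)/2) - 68q_Z = (343/2 - (1/2)q_Z)q_Z - 68q_Z.
The leader's first-order condition 207/2 - q_Z = 0 yields q_Z = 207/2.
Then q_O = (259 - 207/2)/2 = 311/4.
Price P = 301 - 725/4 = 479/4.
Orion's profit: (479/4 - 42)·(311/4) - 5307 = 738.0625.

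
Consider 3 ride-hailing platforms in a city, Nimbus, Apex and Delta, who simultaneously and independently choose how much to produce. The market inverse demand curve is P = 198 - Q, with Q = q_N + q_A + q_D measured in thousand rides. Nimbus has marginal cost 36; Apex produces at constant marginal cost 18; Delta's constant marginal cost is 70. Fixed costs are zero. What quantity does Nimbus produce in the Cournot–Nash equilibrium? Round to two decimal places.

Nimbus's profit: π_N = (198 - Q)q_N - (36q_N). Setting ∂π_N/∂q_N = 0: 162 - 2q_N - (q_A + q_D) = 0.
Apex's profit: π_A = (198 - Q)q_A - (18q_A). Setting ∂π_A/∂q_A = 0: 180 - 2q_A - (q_N + q_D) = 0.
Delta's first-order condition: 128 - 2q_D - (q_N + q_A) = 0.
Adding the 3 conditions: 470 − 2Q − 2Q = 0, i.e. Q = 235/2.
Back-substituting: q_N = (162 − 235/2) = 89/2, q_A = (180 − 235/2) = 125/2, q_D = (128 − 235/2) = 21/2.

44.50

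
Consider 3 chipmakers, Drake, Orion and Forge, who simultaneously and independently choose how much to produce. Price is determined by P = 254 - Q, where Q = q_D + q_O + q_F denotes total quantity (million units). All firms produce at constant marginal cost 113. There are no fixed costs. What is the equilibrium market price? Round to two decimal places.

148.25

A representative firm's profit is π_i = q_i(254 - Q) - 113q_i.
First-order condition (treating rivals' output as given): 141 - 2q_i - Σ_{j≠i} q_j = 0.
With identical firms every q_j equals q_i, so Σ_{j≠i} q_j = 2q_i and 141 = 4q_i, giving q_i = 141/4.
Total output Q = 423/4, so price P = 254 - 423/4 = 593/4.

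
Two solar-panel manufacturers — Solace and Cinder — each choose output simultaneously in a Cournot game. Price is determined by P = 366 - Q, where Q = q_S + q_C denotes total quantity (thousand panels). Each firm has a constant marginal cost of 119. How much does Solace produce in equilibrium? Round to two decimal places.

82.33

A representative firm's profit is π_i = q_i(366 - Q) - 119q_i.
First-order condition (treating rivals' output as given): 247 - 2q_i - q_j = 0.
With identical firms every q_j equals q_i, so q_j = q_i and 247 = 3q_i, giving q_i = 247/3.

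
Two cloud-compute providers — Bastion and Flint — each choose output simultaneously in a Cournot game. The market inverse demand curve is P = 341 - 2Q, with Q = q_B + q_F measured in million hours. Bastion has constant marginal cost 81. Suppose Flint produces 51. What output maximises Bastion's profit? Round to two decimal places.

39.50

With the rival's output fixed at 51, Bastion's profit is π_B = (341 - 2·51 - 2q_B)q_B - (81q_B) = (239 - 2q_B)q_B - (81q_B).
∂π_B/∂q_B = 158 - 4q_B = 0, so q_B = 79/2.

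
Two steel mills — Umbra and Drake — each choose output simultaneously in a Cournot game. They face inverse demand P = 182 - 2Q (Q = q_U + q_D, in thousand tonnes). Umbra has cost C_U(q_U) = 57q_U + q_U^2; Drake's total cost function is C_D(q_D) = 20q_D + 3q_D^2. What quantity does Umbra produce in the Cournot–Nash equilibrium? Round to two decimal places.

Umbra's profit: π_U = (182 - 2Q)q_U - (57q_U + q_U²). Setting ∂π_U/∂q_U = 0: 125 - 6q_U - 2(q_D) = 0.
Drake's profit: π_D = (182 - 2Q)q_D - (20q_D + 3q_D²). Setting ∂π_D/∂q_D = 0: 162 - 10q_D - 2(q_U) = 0.
Rearranging gives the reaction functions q_U = (125 - 2q_D)/6 and q_D = (162 - 2q_U)/10.
Solving the pair: q_U = 463/28, q_D = 361/28.

16.54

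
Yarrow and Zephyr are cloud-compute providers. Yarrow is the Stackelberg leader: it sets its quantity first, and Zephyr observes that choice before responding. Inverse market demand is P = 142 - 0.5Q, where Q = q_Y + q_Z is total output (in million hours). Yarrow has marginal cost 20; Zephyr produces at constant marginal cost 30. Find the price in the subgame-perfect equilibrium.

The follower Zephyr best-responds to any q_Y: π_Z = (142 - 0.5Q)q_Z - 30q_Z.
Follower FOC: 112 - (1/2)q_Y - q_Z = 0, so q_Z(q_Y) = (112 - (1/2)q_Y).
Yarrow substitutes q_Z(q_Y) into its own profit: π_Y = q_Y(142 - (1/2)q_Y - (112 - (1/2)q_Y)/2) - 20q_Y = (86 - (1/4)q_Y)q_Y - 20q_Y.
The leader's first-order condition 66 - (1/2)q_Y = 0 yields q_Y = 132.
Then q_Z = (112 - (1/2)·132) = 46.
Total output Q = 178, so price P = 142 - (1/2)·178 = 53.

53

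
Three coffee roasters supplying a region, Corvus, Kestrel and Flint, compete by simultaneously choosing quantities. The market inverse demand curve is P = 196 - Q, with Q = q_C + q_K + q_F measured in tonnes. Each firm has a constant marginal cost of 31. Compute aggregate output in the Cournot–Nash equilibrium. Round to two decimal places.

123.75

A representative firm's profit is π_i = q_i(196 - Q) - 31q_i.
Setting ∂π_i/∂q_i = 0 with rivals' quantities fixed: 165 - 2q_i - Σ_{j≠i} q_j = 0.
By symmetry each firm produces the same amount; substituting Σ_{j≠i} q_j = 2q_i yields q_i = 165/4.
Total output Q = 165/4 + 165/4 + 165/4 = 495/4.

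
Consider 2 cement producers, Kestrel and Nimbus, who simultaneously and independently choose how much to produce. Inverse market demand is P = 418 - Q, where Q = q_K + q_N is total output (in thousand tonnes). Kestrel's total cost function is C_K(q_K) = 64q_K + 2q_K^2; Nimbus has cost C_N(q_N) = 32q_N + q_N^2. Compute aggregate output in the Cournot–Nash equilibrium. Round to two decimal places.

130.09

Kestrel's profit: π_K = (418 - Q)q_K - (64q_K + 2q_K²). Setting ∂π_K/∂q_K = 0: 354 - 6q_K - (q_N) = 0.
Nimbus's profit: π_N = (418 - Q)q_N - (32q_N + q_N²). Setting ∂π_N/∂q_N = 0: 386 - 4q_N - (q_K) = 0.
Best responses: q_K = (354 - q_N)/6, q_N = (386 - q_K)/4.
Substituting one into the other gives q_K = 1030/23 and q_N = 1962/23.
Total output Q = 1030/23 + 1962/23 = 130.0870.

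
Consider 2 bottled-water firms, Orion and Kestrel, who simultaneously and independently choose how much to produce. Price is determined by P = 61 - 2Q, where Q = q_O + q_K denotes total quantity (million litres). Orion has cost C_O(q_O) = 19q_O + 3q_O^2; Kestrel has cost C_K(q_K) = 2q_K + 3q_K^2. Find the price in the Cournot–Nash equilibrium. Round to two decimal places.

Orion's profit: π_O = (61 - 2Q)q_O - (19q_O + 3q_O²). Setting ∂π_O/∂q_O = 0: 42 - 10q_O - 2(q_K) = 0.
Kestrel's profit: π_K = (61 - 2Q)q_K - (2q_K + 3q_K²). Setting ∂π_K/∂q_K = 0: 59 - 10q_K - 2(q_O) = 0.
Best responses: q_O = (42 - 2q_K)/10, q_K = (59 - 2q_O)/10.
Substituting one into the other gives q_O = 151/48 and q_K = 253/48.
Total output Q = 101/12, so price P = 61 - 2·(101/12) = 265/6.

44.17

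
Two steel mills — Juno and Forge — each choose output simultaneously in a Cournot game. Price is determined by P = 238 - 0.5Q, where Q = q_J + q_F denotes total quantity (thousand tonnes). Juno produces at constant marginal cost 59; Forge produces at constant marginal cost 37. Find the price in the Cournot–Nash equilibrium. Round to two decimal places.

111.33

Juno's profit: π_J = (238 - 0.5Q)q_J - (59q_J). Setting ∂π_J/∂q_J = 0: 179 - q_J - (1/2)(q_F) = 0.
Forge's profit: π_F = (238 - 0.5Q)q_F - (37q_F). Setting ∂π_F/∂q_F = 0: 201 - q_F - (1/2)(q_J) = 0.
So q_J = (179 - (1/2)q_F) and q_F = (201 - (1/2)q_J).
Solving the pair: q_J = 314/3, q_F = 446/3.
Total output Q = 760/3, so price P = 238 - (1/2)·(760/3) = 334/3.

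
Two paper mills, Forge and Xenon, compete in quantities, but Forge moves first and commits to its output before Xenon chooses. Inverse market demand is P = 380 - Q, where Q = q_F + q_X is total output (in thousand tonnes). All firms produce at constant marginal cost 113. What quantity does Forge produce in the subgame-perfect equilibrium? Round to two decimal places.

Solve by backward induction. Given q_F, the follower Xenon maximises π_X = (380 - q_F - q_X)q_X - 113q_X.
∂π_X/∂q_X = 267 - q_F - 2q_X = 0 gives the reaction function q_X = (267 - q_F)/2.
Forge substitutes q_X(q_F) into its own profit: π_F = q_F(380 - q_F - (267 - q_F)/2) - 113q_F = (493/2 - (1/2)q_F)q_F - 113q_F.
Leader FOC: 267/2 - q_F = 0, so q_F = 267/2.
Then q_X = (267 - 267/2)/2 = 267/4.

133.50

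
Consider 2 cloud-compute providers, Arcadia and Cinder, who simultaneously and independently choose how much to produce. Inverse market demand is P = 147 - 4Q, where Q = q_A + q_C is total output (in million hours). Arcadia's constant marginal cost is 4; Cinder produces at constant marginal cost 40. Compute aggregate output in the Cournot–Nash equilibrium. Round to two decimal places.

20.83

Arcadia's profit: π_A = (147 - 4Q)q_A - (4q_A). Setting ∂π_A/∂q_A = 0: 143 - 8q_A - 4(q_C) = 0.
Cinder's profit: π_C = (147 - 4Q)q_C - (40q_C). Setting ∂π_C/∂q_C = 0: 107 - 8q_C - 4(q_A) = 0.
Rearranging gives the reaction functions q_A = (143 - 4q_C)/8 and q_C = (107 - 4q_A)/8.
Substituting one into the other gives q_A = 179/12 and q_C = 71/12.
Total output Q = 179/12 + 71/12 = 125/6.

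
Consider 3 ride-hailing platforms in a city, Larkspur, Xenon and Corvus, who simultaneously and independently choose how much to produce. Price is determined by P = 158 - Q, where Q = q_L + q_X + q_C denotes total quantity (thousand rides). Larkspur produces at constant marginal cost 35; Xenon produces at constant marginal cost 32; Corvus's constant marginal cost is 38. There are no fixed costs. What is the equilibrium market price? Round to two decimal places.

65.75

Larkspur's profit: π_L = (158 - Q)q_L - (35q_L). Setting ∂π_L/∂q_L = 0: 123 - 2q_L - (q_X + q_C) = 0.
Xenon's first-order condition: 126 - 2q_X - (q_L + q_C) = 0.
Corvus's first-order condition: 120 - 2q_C - (q_L + q_X) = 0.
Adding the 3 conditions: 369 − 2Q − 2Q = 0, i.e. Q = 369/4.
Back-substituting: q_L = (123 − 369/4) = 123/4, q_X = (126 − 369/4) = 135/4, q_C = (120 − 369/4) = 111/4.
Total output Q = 369/4, so price P = 158 - 369/4 = 263/4.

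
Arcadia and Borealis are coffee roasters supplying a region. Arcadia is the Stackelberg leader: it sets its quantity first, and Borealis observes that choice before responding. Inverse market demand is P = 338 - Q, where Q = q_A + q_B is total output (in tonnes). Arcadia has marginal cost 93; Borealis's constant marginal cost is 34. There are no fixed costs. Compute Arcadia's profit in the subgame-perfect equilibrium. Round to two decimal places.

Solve by backward induction. Given q_A, the follower Borealis maximises π_B = (338 - q_A - q_B)q_B - 34q_B.
Follower FOC: 304 - q_A - 2q_B = 0, so q_B(q_A) = (304 - q_A)/2.
Arcadia substitutes q_B(q_A) into its own profit: π_A = q_A(338 - q_A - (304 - q_A)/2) - 93q_A = (186 - (1/2)q_A)q_A - 93q_A.
Leader FOC: 93 - q_A = 0, so q_A = 93.
Then q_B = (304 - 93)/2 = 211/2.
Price P = 338 - 397/2 = 279/2.
Arcadia's profit: (279/2 - 93)·93 = 4324.5000.

4324.50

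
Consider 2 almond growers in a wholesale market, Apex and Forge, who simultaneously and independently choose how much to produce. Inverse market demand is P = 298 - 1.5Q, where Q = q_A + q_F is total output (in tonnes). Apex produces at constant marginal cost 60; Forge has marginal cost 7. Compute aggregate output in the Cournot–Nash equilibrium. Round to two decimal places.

Apex's profit: π_A = (298 - 1.5Q)q_A - (60q_A). Setting ∂π_A/∂q_A = 0: 238 - 3q_A - (3/2)(q_F) = 0.
Forge's first-order condition: 291 - 3q_F - (3/2)(q_A) = 0.
So q_A = (238 - (3/2)q_F)/3 and q_F = (291 - (3/2)q_A)/3.
Substituting one into the other gives q_A = 370/9 and q_F = 688/9.
Total output Q = 370/9 + 688/9 = 1058/9.

117.56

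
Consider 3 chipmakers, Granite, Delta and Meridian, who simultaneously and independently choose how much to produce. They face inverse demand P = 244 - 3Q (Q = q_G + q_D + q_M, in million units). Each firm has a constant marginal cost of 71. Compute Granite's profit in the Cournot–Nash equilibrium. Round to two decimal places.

623.52

Each firm earns π_i = (244 - 3Q)q_i - 71q_i.
Setting ∂π_i/∂q_i = 0 with rivals' quantities fixed: 173 - 6q_i - 3·Σ_{j≠i} q_j = 0.
With identical firms every q_j equals q_i, so Σ_{j≠i} q_j = 2q_i and 173 = 12q_i, giving q_i = 173/12.
Price P = 244 - 3·(173/4) = 457/4.
Granite's profit: (457/4 - 71)·(173/12) = 623.5208.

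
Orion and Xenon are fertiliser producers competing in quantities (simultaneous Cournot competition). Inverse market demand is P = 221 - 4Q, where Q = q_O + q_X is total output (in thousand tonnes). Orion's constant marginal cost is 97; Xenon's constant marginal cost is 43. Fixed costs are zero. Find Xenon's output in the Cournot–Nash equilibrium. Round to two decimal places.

Orion's profit: π_O = (221 - 4Q)q_O - (97q_O). Setting ∂π_O/∂q_O = 0: 124 - 8q_O - 4(q_X) = 0.
Xenon's profit: π_X = (221 - 4Q)q_X - (43q_X). Setting ∂π_X/∂q_X = 0: 178 - 8q_X - 4(q_O) = 0.
Best responses: q_O = (124 - 4q_X)/8, q_X = (178 - 4q_O)/8.
Solving the pair: q_O = 35/6, q_X = 58/3.

19.33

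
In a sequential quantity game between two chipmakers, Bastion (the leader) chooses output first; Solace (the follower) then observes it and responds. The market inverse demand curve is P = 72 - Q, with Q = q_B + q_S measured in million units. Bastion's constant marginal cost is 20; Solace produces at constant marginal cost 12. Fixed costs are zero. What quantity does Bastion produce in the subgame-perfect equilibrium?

The follower Solace best-responds to any q_B: π_S = (72 - Q)q_S - 12q_S.
Setting the follower's marginal profit to zero, 60 - q_B - 2q_S = 0, i.e. q_S = (60 - q_B)/2.
Bastion substitutes q_S(q_B) into its own profit: π_B = q_B(72 - q_B - (60 - q_B)/2) - 20q_B = (42 - (1/2)q_B)q_B - 20q_B.
Leader FOC: 22 - q_B = 0, so q_B = 22.
Then q_S = (60 - 22)/2 = 19.

22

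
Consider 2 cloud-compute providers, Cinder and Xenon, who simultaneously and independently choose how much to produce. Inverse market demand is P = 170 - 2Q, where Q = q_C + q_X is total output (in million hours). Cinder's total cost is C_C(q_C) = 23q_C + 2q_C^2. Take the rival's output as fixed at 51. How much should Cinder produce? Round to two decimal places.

With the rival's output fixed at 51, Cinder's profit is π_C = (170 - 2·51 - 2q_C)q_C - (23q_C + 2q_C²) = (68 - 2q_C)q_C - (23q_C + 2q_C²).
∂π_C/∂q_C = 45 - 8q_C = 0, so q_C = 45/8.

5.63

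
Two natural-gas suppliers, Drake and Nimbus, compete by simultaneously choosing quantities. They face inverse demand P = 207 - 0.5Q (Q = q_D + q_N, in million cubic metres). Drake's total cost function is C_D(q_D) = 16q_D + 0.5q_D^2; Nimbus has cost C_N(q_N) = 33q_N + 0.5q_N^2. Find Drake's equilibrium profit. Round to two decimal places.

Drake's profit: π_D = (207 - 0.5Q)q_D - (16q_D + (1/2)q_D²). Setting ∂π_D/∂q_D = 0: 191 - 2q_D - (1/2)(q_N) = 0.
Nimbus's profit: π_N = (207 - 0.5Q)q_N - (33q_N + (1/2)q_N²). Setting ∂π_N/∂q_N = 0: 174 - 2q_N - (1/2)(q_D) = 0.
Best responses: q_D = (191 - (1/2)q_N)/2, q_N = (174 - (1/2)q_D)/2.
Solving the pair: q_D = 236/3, q_N = 202/3.
Price P = 207 - (1/2)·146 = 134.
Drake's profit: 134·(236/3) - 16·(236/3) - (1/2)(236/3)² = 6188.4444.

6188.44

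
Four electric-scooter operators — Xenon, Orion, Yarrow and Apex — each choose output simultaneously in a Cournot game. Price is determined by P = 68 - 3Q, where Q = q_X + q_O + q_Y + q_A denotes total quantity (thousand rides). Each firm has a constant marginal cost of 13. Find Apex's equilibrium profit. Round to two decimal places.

A representative firm's profit is π_i = q_i(68 - 3Q) - 13q_i.
Setting ∂π_i/∂q_i = 0 with rivals' quantities fixed: 55 - 6q_i - 3·Σ_{j≠i} q_j = 0.
By symmetry each firm produces the same amount; substituting Σ_{j≠i} q_j = 3q_i yields q_i = 55/15 = 11/3.
Price P = 68 - 3·(44/3) = 24.
Apex's profit: (24 - 13)·(11/3) = 121/3.

40.33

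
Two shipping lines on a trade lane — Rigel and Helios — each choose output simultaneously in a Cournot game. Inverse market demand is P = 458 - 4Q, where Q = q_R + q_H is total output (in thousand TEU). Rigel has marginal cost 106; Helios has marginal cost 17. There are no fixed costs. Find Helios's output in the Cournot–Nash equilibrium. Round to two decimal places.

44.17

Rigel's profit: π_R = (458 - 4Q)q_R - (106q_R). Setting ∂π_R/∂q_R = 0: 352 - 8q_R - 4(q_H) = 0.
Helios's profit: π_H = (458 - 4Q)q_H - (17q_H). Setting ∂π_H/∂q_H = 0: 441 - 8q_H - 4(q_R) = 0.
Best responses: q_R = (352 - 4q_H)/8, q_H = (441 - 4q_R)/8.
Solving the pair: q_R = 263/12, q_H = 265/6.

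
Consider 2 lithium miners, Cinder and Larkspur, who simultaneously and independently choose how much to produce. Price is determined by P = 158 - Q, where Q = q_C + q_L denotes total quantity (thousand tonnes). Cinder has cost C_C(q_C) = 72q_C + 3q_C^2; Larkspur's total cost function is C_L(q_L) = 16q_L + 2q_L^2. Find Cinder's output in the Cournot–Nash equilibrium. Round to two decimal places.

7.96

Cinder's profit: π_C = (158 - Q)q_C - (72q_C + 3q_C²). Setting ∂π_C/∂q_C = 0: 86 - 8q_C - (q_L) = 0.
Larkspur's profit: π_L = (158 - Q)q_L - (16q_L + 2q_L²). Setting ∂π_L/∂q_L = 0: 142 - 6q_L - (q_C) = 0.
So q_C = (86 - q_L)/8 and q_L = (142 - q_C)/6.
Solving the pair: q_C = 374/47, q_L = 1050/47.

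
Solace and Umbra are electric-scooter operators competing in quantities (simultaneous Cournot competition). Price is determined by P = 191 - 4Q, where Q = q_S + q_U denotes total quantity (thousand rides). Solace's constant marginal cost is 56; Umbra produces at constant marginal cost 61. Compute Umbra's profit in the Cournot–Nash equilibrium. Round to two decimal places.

Solace's profit: π_S = (191 - 4Q)q_S - (56q_S). Setting ∂π_S/∂q_S = 0: 135 - 8q_S - 4(q_U) = 0.
Umbra's first-order condition: 130 - 8q_U - 4(q_S) = 0.
Rearranging gives the reaction functions q_S = (135 - 4q_U)/8 and q_U = (130 - 4q_S)/8.
Substituting one into the other gives q_S = 35/3 and q_U = 125/12.
Price P = 191 - 4·(265/12) = 308/3.
Umbra's profit: (308/3 - 61)·(125/12) = 434.0278.

434.03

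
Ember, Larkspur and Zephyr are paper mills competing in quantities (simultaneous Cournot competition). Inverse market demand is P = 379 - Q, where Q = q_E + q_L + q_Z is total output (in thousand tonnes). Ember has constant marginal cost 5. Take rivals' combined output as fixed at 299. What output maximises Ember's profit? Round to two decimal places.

With rivals' combined output fixed at 299, Ember's profit is π_E = (379 - 299 - q_E)q_E - (5q_E) = (80 - q_E)q_E - (5q_E).
∂π_E/∂q_E = 75 - 2q_E = 0, so q_E = 75/2.

37.50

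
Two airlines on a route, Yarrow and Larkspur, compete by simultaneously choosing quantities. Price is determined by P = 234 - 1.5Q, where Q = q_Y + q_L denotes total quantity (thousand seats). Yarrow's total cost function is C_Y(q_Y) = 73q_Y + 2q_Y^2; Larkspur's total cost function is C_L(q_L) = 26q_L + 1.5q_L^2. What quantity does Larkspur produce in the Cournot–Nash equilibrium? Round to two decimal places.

Yarrow's profit: π_Y = (234 - 1.5Q)q_Y - (73q_Y + 2q_Y²). Setting ∂π_Y/∂q_Y = 0: 161 - 7q_Y - (3/2)(q_L) = 0.
Larkspur's first-order condition: 208 - 6q_L - (3/2)(q_Y) = 0.
So q_Y = (161 - (3/2)q_L)/7 and q_L = (208 - (3/2)q_Y)/6.
Solving the pair: q_Y = 872/53, q_L = 30.5535.

30.55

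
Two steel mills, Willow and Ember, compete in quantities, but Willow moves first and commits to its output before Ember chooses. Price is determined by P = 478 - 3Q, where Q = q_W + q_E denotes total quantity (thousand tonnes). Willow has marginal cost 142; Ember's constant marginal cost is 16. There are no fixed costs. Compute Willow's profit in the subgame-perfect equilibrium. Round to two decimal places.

The follower Ember best-responds to any q_W: π_E = (478 - 3Q)q_E - 16q_E.
Follower FOC: 462 - 3q_W - 6q_E = 0, so q_E(q_W) = (462 - 3q_W)/6.
The leader anticipates this reaction. Substituting into P = 478 - 3Q gives P = 247 - (3/2)q_W, so π_W = (247 - (3/2)q_W)q_W - 142q_W.
Leader FOC: 105 - 3q_W = 0, so q_W = 35.
Then q_E = (462 - 3·35)/6 = 119/2.
Price P = 478 - 3·(189/2) = 389/2.
Willow's profit: (389/2 - 142)·35 = 1837.5000.

1837.50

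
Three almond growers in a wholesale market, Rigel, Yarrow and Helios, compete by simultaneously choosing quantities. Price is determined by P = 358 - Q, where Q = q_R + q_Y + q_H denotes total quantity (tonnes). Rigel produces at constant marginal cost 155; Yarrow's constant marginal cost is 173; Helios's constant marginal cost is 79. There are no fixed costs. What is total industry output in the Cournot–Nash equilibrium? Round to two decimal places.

Rigel's profit: π_R = (358 - Q)q_R - (155q_R). Setting ∂π_R/∂q_R = 0: 203 - 2q_R - (q_Y + q_H) = 0.
Yarrow's first-order condition: 185 - 2q_Y - (q_R + q_H) = 0.
Helios's first-order condition: 279 - 2q_H - (q_R + q_Y) = 0.
Summing all 3 equations gives 667 − 4Q = 0, hence Q = 667/4.
Back-substituting: q_R = (203 − 667/4) = 145/4, q_Y = (185 − 667/4) = 73/4, q_H = (279 − 667/4) = 449/4.
Total output Q = 145/4 + 73/4 + 449/4 = 667/4.

166.75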